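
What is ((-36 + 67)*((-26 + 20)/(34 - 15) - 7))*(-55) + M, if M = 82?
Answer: 238553/19 ≈ 12555.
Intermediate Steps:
((-36 + 67)*((-26 + 20)/(34 - 15) - 7))*(-55) + M = ((-36 + 67)*((-26 + 20)/(34 - 15) - 7))*(-55) + 82 = (31*(-6/19 - 7))*(-55) + 82 = (31*(-139/19))*(-55) + 82 = -4309/19*(-55) + 82 = 236995/19 + 82 = 238553/19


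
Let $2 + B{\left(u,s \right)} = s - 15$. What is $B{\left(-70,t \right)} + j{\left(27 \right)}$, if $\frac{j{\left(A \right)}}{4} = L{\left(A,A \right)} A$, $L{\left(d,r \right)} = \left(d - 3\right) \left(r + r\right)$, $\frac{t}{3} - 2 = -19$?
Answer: $139900$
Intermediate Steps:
$t = -51$ ($t = 6 + 3 \left(-19\right) = 6 - 57 = -51$)
$B{\left(u,s \right)} = -17 + s$ ($B{\left(u,s \right)} = -2 + \left(s - 15\right) = -2 + \left(-15 + s\right) = -17 + s$)
$L{\left(d,r \right)} = 2 r \left(-3 + d\right)$ ($L{\left(d,r \right)} = \left(-3 + d\right) 2 r = 2 r \left(-3 + d\right)$)
$j{\left(A \right)} = 8 A^{2} \left(-3 + A\right)$ ($j{\left(A \right)} = 4 \cdot 2 A \left(-3 + A\right) A = 4 \cdot 2 A^{2} \left(-3 + A\right) = 8 A^{2} \left(-3 + A\right)$)
$B{\left(-70,t \right)} + j{\left(27 \right)} = \left(-17 - 51\right) + 8 \cdot 27^{2} \left(-3 + 27\right) = -68 + 8 \cdot 729 \cdot 24 = -68 + 139968 = 139900$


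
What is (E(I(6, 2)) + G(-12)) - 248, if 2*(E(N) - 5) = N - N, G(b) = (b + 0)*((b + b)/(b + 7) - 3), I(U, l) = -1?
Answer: -1323/5 ≈ -264.60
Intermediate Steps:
G(b) = b*(-3 + 2*b/(7 + b)) (G(b) = b*((2*b)/(7 + b) - 3) = b*(2*b/(7 + b) - 3) = b*(-3 + 2*b/(7 + b)))
E(N) = 5 (E(N) = 5 + (N - N)/2 = 5 + (½)*0 = 5 + 0 = 5)
(E(I(6, 2)) + G(-12)) - 248 = (5 - 1*(-12)*(21 - 12)/(7 - 12)) - 248 = (5 - 1*(-12)*9/(-5)) - 248 = (5 - 1*(-12)*(-⅕)*9) - 248 = (5 - 108/5) - 248 = -83/5 - 248 = -1323/5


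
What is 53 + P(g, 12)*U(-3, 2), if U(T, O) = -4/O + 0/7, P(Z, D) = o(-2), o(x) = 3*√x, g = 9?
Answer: 53 - 6*I*√2 ≈ 53.0 - 8.4853*I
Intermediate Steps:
P(Z, D) = 3*I*√2 (P(Z, D) = 3*√(-2) = 3*(I*√2) = 3*I*√2)
U(T, O) = -4/O (U(T, O) = -4/O + 0*(⅐) = -4/O + 0 = -4/O)
53 + P(g, 12)*U(-3, 2) = 53 + (3*I*√2)*(-4/2) = 53 + (3*I*√2)*(-4*½) = 53 + (3*I*√2)*(-2) = 53 - 6*I*√2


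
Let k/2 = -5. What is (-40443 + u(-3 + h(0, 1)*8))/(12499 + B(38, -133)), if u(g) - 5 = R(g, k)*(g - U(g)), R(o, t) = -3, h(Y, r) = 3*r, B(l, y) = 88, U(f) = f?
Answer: -40438/12587 ≈ -3.2127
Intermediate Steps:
k = -10 (k = 2*(-5) = -10)
u(g) = 5 (u(g) = 5 - 3*(g - g) = 5 - 3*0 = 5 + 0 = 5)
(-40443 + u(-3 + h(0, 1)*8))/(12499 + B(38, -133)) = (-40443 + 5)/(12499 + 88) = -40438/12587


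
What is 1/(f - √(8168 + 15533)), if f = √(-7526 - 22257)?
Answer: -1/(√23701 - I*√29783) ≈ -0.0028785 - 0.0032267*I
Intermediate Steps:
f = I*√29783 (f = √(-29783) = I*√29783 ≈ 172.58*I)
1/(f - √(8168 + 15533)) = 1/(I*√29783 - √(8168 + 15533)) = 1/(I*√29783 - √23701) = 1/(-√23701 + I*√29783)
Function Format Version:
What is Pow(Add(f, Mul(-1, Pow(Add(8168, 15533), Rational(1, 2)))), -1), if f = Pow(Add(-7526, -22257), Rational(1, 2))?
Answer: Mul(-1, Pow(Add(Pow(23701, Rational(1, 2)), Mul(-1, I, Pow(29783, Rational(1, 2)))), -1)) ≈ Add(-0.0028785, Mul(-0.0032267, I))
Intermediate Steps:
f = Mul(I, Pow(29783, Rational(1, 2))) (f = Pow(-29783, Rational(1, 2)) = Mul(I, Pow(29783, Rational(1, 2))) ≈ Mul(172.58, I))
Pow(Add(f, Mul(-1, Pow(Add(8168, 15533), Rational(1, 2)))), -1) = Pow(Add(Mul(I, Pow(29783, Rational(1, 2))), Mul(-1, Pow(Add(8168, 15533), Rational(1, 2)))), -1) = Pow(Add(Mul(I, Pow(29783, Rational(1, 2))), Mul(-1, Pow(23701, Rational(1, 2)))), -1) = Pow(Add(Mul(-1, Pow(23701, Rational(1, 2))), Mul(I, Pow(29783, Rational(1, 2)))), -1)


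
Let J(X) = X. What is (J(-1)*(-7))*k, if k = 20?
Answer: 140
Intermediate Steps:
(J(-1)*(-7))*k = -1*(-7)*20 = 7*20 = 140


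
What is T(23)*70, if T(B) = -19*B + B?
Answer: -28980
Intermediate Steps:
T(B) = -18*B
T(23)*70 = -18*23*70 = -414*70 = -28980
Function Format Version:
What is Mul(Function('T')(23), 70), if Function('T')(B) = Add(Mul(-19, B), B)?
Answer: -28980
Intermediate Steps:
Function('T')(B) = Mul(-18, B)
Mul(Function('T')(23), 70) = Mul(Mul(-18, 23), 70) = Mul(-414, 70) = -28980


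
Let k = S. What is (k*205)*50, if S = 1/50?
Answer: 205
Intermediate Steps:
S = 1/50 ≈ 0.020000
k = 1/50 ≈ 0.020000
(k*205)*50 = ((1/50)*205)*50 = (41/10)*50 = 205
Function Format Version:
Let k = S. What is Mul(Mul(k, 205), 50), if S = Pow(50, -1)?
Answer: 205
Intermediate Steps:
S = Rational(1, 50) ≈ 0.020000
k = Rational(1, 50) ≈ 0.020000
Mul(Mul(k, 205), 50) = Mul(Mul(Rational(1, 50), 205), 50) = Mul(Rational(41, 10), 50) = 205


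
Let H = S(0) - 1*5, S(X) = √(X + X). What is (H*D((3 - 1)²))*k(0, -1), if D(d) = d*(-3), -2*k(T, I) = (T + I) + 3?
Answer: -60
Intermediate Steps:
S(X) = √2*√X (S(X) = √(2*X) = √2*√X)
k(T, I) = -3/2 - I/2 - T/2 (k(T, I) = -((T + I) + 3)/2 = -((I + T) + 3)/2 = -(3 + I + T)/2 = -3/2 - I/2 - T/2)
D(d) = -3*d
H = -5 (H = √2*√0 - 1*5 = √2*0 - 5 = 0 - 5 = -5)
(H*D((3 - 1)²))*k(0, -1) = (-(-15)*(3 - 1)²)*(-3/2 - ½*(-1) - ½*0) = (-(-15)*2²)*(-3/2 + ½ + 0) = -(-15)*4*(-1) = -5*(-12)*(-1) = 60*(-1) = -60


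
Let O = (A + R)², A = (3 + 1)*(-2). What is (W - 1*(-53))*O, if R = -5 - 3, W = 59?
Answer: 28672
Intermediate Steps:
A = -8 (A = 4*(-2) = -8)
R = -8
O = 256 (O = (-8 - 8)² = (-16)² = 256)
(W - 1*(-53))*O = (59 - 1*(-53))*256 = (59 + 53)*256 = 112*256 = 28672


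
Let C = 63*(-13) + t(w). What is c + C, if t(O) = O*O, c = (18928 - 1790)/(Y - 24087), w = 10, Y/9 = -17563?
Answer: -65492932/91077 ≈ -719.09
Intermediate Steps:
Y = -158067 (Y = 9*(-17563) = -158067)
c = -8569/91077 (c = (18928 - 1790)/(-158067 - 24087) = 17138/(-182154) = 17138*(-1/182154) = -8569/91077 ≈ -0.094085)
t(O) = O²
C = -719 (C = 63*(-13) + 10² = -819 + 100 = -719)
c + C = -8569/91077 - 719 = -65492932/91077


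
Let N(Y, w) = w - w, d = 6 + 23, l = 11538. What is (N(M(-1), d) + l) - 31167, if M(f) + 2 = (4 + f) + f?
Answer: -19629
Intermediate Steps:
M(f) = 2 + 2*f (M(f) = -2 + ((4 + f) + f) = -2 + (4 + 2*f) = 2 + 2*f)
d = 29
N(Y, w) = 0
(N(M(-1), d) + l) - 31167 = (0 + 11538) - 31167 = 11538 - 31167 = -19629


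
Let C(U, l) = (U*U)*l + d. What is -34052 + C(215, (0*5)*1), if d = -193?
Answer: -34245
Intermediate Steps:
C(U, l) = -193 + l*U**2 (C(U, l) = (U*U)*l - 193 = U**2*l - 193 = l*U**2 - 193 = -193 + l*U**2)
-34052 + C(215, (0*5)*1) = -34052 + (-193 + ((0*5)*1)*215**2) = -34052 + (-193 + (0*1)*46225) = -34052 + (-193 + 0*46225) = -34052 + (-193 + 0) = -34052 - 193 = -34245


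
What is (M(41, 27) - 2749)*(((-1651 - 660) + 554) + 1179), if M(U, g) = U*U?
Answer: 617304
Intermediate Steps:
M(U, g) = U²
(M(41, 27) - 2749)*(((-1651 - 660) + 554) + 1179) = (41² - 2749)*(((-1651 - 660) + 554) + 1179) = (1681 - 2749)*((-2311 + 554) + 1179) = -1068*(-1757 + 1179) = -1068*(-578) = 617304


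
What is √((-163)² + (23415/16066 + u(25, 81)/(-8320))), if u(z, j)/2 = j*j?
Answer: √463591508803750015/4177160 ≈ 163.00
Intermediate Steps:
u(z, j) = 2*j² (u(z, j) = 2*(j*j) = 2*j²)
√((-163)² + (23415/16066 + u(25, 81)/(-8320))) = √((-163)² + (23415/16066 + (2*81²)/(-8320))) = √(26569 + (23415*(1/16066) + (2*6561)*(-1/8320))) = √(26569 + (23415/16066 + 13122*(-1/8320))) = √(26569 + (23415/16066 - 6561/4160)) = √(26569 - 4001313/33417280) = √(887859711007/33417280) = √463591508803750015/4177160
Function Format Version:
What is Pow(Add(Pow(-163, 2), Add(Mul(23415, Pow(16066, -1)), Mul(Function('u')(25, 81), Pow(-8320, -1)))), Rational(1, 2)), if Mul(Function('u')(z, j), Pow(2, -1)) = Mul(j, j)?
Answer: Mul(Rational(1, 4177160), Pow(463591508803750015, Rational(1, 2))) ≈ 163.00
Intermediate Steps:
Function('u')(z, j) = Mul(2, Pow(j, 2)) (Function('u')(z, j) = Mul(2, Mul(j, j)) = Mul(2, Pow(j, 2)))
Pow(Add(Pow(-163, 2), Add(Mul(23415, Pow(16066, -1)), Mul(Function('u')(25, 81), Pow(-8320, -1)))), Rational(1, 2)) = Pow(Add(Pow(-163, 2), Add(Mul(23415, Pow(16066, -1)), Mul(Mul(2, Pow(81, 2)), Pow(-8320, -1)))), Rational(1, 2)) = Pow(Add(26569, Add(Mul(23415, Rational(1, 16066)), Mul(Mul(2, 6561), Rational(-1, 8320)))), Rational(1, 2)) = Pow(Add(26569, Add(Rational(23415, 16066), Mul(13122, Rational(-1, 8320)))), Rational(1, 2)) = Pow(Add(26569, Add(Rational(23415, 16066), Rational(-6561, 4160))), Rational(1, 2)) = Pow(Add(26569, Rational(-4001313, 33417280)), Rational(1, 2)) = Pow(Rational(887859711007, 33417280), Rational(1, 2)) = Mul(Rational(1, 4177160), Pow(463591508803750015, Rational(1, 2)))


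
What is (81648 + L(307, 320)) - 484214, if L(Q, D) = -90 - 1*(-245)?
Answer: -402411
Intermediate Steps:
L(Q, D) = 155 (L(Q, D) = -90 + 245 = 155)
(81648 + L(307, 320)) - 484214 = (81648 + 155) - 484214 = 81803 - 484214 = -402411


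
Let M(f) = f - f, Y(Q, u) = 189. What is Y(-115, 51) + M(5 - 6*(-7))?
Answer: 189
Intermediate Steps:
M(f) = 0
Y(-115, 51) + M(5 - 6*(-7)) = 189 + 0 = 189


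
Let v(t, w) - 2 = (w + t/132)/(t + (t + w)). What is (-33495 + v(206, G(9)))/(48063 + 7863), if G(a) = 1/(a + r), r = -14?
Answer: -4551497293/7600007844 ≈ -0.59888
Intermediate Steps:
G(a) = 1/(-14 + a) (G(a) = 1/(a - 14) = 1/(-14 + a))
v(t, w) = 2 + (w + t/132)/(w + 2*t) (v(t, w) = 2 + (w + t/132)/(t + (t + w)) = 2 + (w + t*(1/132))/(w + 2*t) = 2 + (w + t/132)/(w + 2*t))
(-33495 + v(206, G(9)))/(48063 + 7863) = (-33495 + (396/(-14 + 9) + 529*206)/(132*(1/(-14 + 9) + 2*206)))/(48063 + 7863) = (-33495 + (396/(-5) + 108974)/(132*(1/(-5) + 412)))/55926 = (-33495 + (396*(-1/5) + 108974)/(132*(-1/5 + 412)))*(1/55926) = (-33495 + (-396/5 + 108974)/(132*(2059/5)))*(1/55926) = (-33495 + (1/132)*(5/2059)*(544474/5))*(1/55926) = (-33495 + 272237/135894)*(1/55926) = -4551497293/135894*1/55926 = -4551497293/7600007844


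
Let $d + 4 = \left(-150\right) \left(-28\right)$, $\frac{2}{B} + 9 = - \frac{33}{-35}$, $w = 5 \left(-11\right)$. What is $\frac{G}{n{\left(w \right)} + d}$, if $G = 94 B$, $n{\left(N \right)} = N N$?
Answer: $- \frac{70}{21663} \approx -0.0032313$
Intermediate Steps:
$w = -55$
$B = - \frac{35}{141}$ ($B = \frac{2}{-9 - \frac{33}{-35}} = \frac{2}{-9 - - \frac{33}{35}} = \frac{2}{-9 + \frac{33}{35}} = \frac{2}{- \frac{282}{35}} = 2 \left(- \frac{35}{282}\right) = - \frac{35}{141} \approx -0.24823$)
$n{\left(N \right)} = N^{2}$
$d = 4196$ ($d = -4 - -4200 = -4 + 4200 = 4196$)
$G = - \frac{70}{3}$ ($G = 94 \left(- \frac{35}{141}\right) = - \frac{70}{3} \approx -23.333$)
$\frac{G}{n{\left(w \right)} + d} = - \frac{70}{3 \left(\left(-55\right)^{2} + 4196\right)} = - \frac{70}{3 \left(3025 + 4196\right)} = - \frac{70}{3 \cdot 7221} = \left(- \frac{70}{3}\right) \frac{1}{7221} = - \frac{70}{21663}$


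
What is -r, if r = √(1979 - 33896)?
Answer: -I*√31917 ≈ -178.65*I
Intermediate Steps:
r = I*√31917 (r = √(-31917) = I*√31917 ≈ 178.65*I)
-r = -I*√31917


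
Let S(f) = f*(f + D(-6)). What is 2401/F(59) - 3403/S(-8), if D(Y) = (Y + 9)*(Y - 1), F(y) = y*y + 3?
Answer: -2824755/202072 ≈ -13.979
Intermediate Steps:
F(y) = 3 + y**2 (F(y) = y**2 + 3 = 3 + y**2)
D(Y) = (-1 + Y)*(9 + Y) (D(Y) = (9 + Y)*(-1 + Y) = (-1 + Y)*(9 + Y))
S(f) = f*(-21 + f) (S(f) = f*(f + (-9 + (-6)**2 + 8*(-6))) = f*(f + (-9 + 36 - 48)) = f*(f - 21) = f*(-21 + f))
2401/F(59) - 3403/S(-8) = 2401/(3 + 59**2) - 3403*(-1/(8*(-21 - 8))) = 2401/(3 + 3481) - 3403/((-8*(-29))) = 2401/3484 - 3403/232 = -2824755/202072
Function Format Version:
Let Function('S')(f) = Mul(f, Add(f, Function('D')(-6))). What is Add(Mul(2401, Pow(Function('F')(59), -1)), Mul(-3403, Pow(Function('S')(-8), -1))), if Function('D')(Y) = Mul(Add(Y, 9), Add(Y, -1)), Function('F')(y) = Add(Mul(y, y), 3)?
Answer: Rational(-2824755, 202072) ≈ -13.979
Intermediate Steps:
Function('F')(y) = Add(3, Pow(y, 2)) (Function('F')(y) = Add(Pow(y, 2), 3) = Add(3, Pow(y, 2)))
Function('D')(Y) = Mul(Add(-1, Y), Add(9, Y)) (Function('D')(Y) = Mul(Add(9, Y), Add(-1, Y)) = Mul(Add(-1, Y), Add(9, Y)))
Function('S')(f) = Mul(f, Add(-21, f)) (Function('S')(f) = Mul(f, Add(f, Add(-9, Pow(-6, 2), Mul(8, -6)))) = Mul(f, Add(f, Add(-9, 36, -48))) = Mul(f, Add(f, -21)) = Mul(f, Add(-21, f)))
Add(Mul(2401, Pow(Function('F')(59), -1)), Mul(-3403, Pow(Function('S')(-8), -1))) = Add(Mul(2401, Pow(Add(3, Pow(59, 2)), -1)), Mul(-3403, Pow(Mul(-8, Add(-21, -8)), -1))) = Add(Mul(2401, Pow(Add(3, 3481), -1)), Mul(-3403, Pow(Mul(-8, -29), -1))) = Add(Mul(2401, Pow(3484, -1)), Mul(-3403, Pow(232, -1))) = Add(Mul(2401, Rational(1, 3484)), Mul(-3403, Rational(1, 232))) = Add(Rational(2401, 3484), Rational(-3403, 232)) = Rational(-2824755, 202072)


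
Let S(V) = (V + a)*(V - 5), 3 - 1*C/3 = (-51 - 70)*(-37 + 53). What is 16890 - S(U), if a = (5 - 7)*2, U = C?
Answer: -33768266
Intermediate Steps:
C = 5817 (C = 9 - 3*(-51 - 70)*(-37 + 53) = 9 - (-363)*16 = 9 - 3*(-1936) = 9 + 5808 = 5817)
U = 5817
a = -4 (a = -2*2 = -4)
S(V) = (-5 + V)*(-4 + V) (S(V) = (V - 4)*(V - 5) = (-4 + V)*(-5 + V) = (-5 + V)*(-4 + V))
16890 - S(U) = 16890 - (20 + 5817**2 - 9*5817) = 16890 - (20 + 33837489 - 52353) = 16890 - 1*33785156 = 16890 - 33785156 = -33768266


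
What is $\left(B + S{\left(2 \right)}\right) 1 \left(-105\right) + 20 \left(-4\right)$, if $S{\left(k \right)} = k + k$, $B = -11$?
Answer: $655$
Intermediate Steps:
$S{\left(k \right)} = 2 k$
$\left(B + S{\left(2 \right)}\right) 1 \left(-105\right) + 20 \left(-4\right) = \left(-11 + 2 \cdot 2\right) 1 \left(-105\right) + 20 \left(-4\right) = \left(-11 + 4\right) 1 \left(-105\right) - 80 = \left(-7\right) 1 \left(-105\right) - 80 = \left(-7\right) \left(-105\right) - 80 = 735 - 80 = 655$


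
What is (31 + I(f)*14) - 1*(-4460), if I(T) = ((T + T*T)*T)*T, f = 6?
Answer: 25659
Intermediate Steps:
I(T) = T²*(T + T²) (I(T) = ((T + T²)*T)*T = (T*(T + T²))*T = T²*(T + T²))
(31 + I(f)*14) - 1*(-4460) = (31 + (6³*(1 + 6))*14) - 1*(-4460) = (31 + (216*7)*14) + 4460 = (31 + 1512*14) + 4460 = (31 + 21168) + 4460 = 21199 + 4460 = 25659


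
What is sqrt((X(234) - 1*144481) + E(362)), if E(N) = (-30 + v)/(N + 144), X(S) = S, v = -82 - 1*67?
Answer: I*sqrt(36932515466)/506 ≈ 379.8*I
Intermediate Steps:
v = -149 (v = -82 - 67 = -149)
E(N) = -179/(144 + N) (E(N) = (-30 - 149)/(N + 144) = -179/(144 + N))
sqrt((X(234) - 1*144481) + E(362)) = sqrt((234 - 1*144481) - 179/(144 + 362)) = sqrt((234 - 144481) - 179/506) = sqrt(-144247 - 179*1/506) = sqrt(-144247 - 179/506) = sqrt(-72989161/506) = I*sqrt(36932515466)/506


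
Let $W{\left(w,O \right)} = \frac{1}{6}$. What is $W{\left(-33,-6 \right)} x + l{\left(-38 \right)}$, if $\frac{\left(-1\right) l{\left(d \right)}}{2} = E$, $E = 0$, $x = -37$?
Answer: $- \frac{37}{6} \approx -6.1667$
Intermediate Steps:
$l{\left(d \right)} = 0$ ($l{\left(d \right)} = \left(-2\right) 0 = 0$)
$W{\left(w,O \right)} = \frac{1}{6}$
$W{\left(-33,-6 \right)} x + l{\left(-38 \right)} = \frac{1}{6} \left(-37\right) + 0 = - \frac{37}{6} + 0 = - \frac{37}{6}$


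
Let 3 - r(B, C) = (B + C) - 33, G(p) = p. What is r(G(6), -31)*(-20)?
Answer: -1220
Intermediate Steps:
r(B, C) = 36 - B - C (r(B, C) = 3 - ((B + C) - 33) = 3 - (-33 + B + C) = 3 + (33 - B - C) = 36 - B - C)
r(G(6), -31)*(-20) = (36 - 1*6 - 1*(-31))*(-20) = (36 - 6 + 31)*(-20) = 61*(-20) = -1220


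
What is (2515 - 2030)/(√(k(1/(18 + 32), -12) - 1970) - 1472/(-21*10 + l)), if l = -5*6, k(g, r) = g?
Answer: 1338600/903419 - 21825*I*√196998/903419 ≈ 1.4817 - 10.723*I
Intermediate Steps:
l = -30
(2515 - 2030)/(√(k(1/(18 + 32), -12) - 1970) - 1472/(-21*10 + l)) = (2515 - 2030)/(√(1/(18 + 32) - 1970) - 1472/(-21*10 - 30)) = 485/(√(1/50 - 1970) - 1472/(-210 - 30)) = 485/(√(1/50 - 1970) - 1472/(-240)) = 485/(√(-98499/50) - 1472*(-1/240)) = 485/(I*√196998/10 + 92/15) = 485/(92/15 + I*√196998/10)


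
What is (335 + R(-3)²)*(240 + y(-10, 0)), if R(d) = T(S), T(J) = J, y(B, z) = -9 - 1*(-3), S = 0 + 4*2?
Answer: 93366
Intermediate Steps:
S = 8 (S = 0 + 8 = 8)
y(B, z) = -6 (y(B, z) = -9 + 3 = -6)
R(d) = 8
(335 + R(-3)²)*(240 + y(-10, 0)) = (335 + 8²)*(240 - 6) = (335 + 64)*234 = 399*234 = 93366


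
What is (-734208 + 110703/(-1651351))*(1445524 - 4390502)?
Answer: 3570595066143929358/1651351 ≈ 2.1622e+12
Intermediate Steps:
(-734208 + 110703/(-1651351))*(1445524 - 4390502) = (-734208 + 110703*(-1/1651351))*(-2944978) = (-734208 - 110703/1651351)*(-2944978) = -1212435225711/1651351*(-2944978) = 3570595066143929358/1651351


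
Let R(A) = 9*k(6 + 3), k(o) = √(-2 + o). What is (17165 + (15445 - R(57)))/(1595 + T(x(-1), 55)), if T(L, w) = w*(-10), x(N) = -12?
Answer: 6522/209 - 9*√7/1045 ≈ 31.183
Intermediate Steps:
T(L, w) = -10*w
R(A) = 9*√7 (R(A) = 9*√(-2 + (6 + 3)) = 9*√(-2 + 9) = 9*√7)
(17165 + (15445 - R(57)))/(1595 + T(x(-1), 55)) = (17165 + (15445 - 9*√7))/(1595 - 10*55) = (17165 + (15445 - 9*√7))/(1595 - 550) = (32610 - 9*√7)/1045 = (32610 - 9*√7)*(1/1045) = 6522/209 - 9*√7/1045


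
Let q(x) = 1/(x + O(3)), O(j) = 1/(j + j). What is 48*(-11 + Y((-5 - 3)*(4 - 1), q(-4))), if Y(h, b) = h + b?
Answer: -38928/23 ≈ -1692.5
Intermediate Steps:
O(j) = 1/(2*j)
q(x) = 1/(⅙ + x) (q(x) = 1/(x + (½)/3) = 1/(x + (½)*(⅓)) = 1/(x + ⅙) = 1/(⅙ + x))
Y(h, b) = b + h
48*(-11 + Y((-5 - 3)*(4 - 1), q(-4))) = 48*(-11 + (6/(1 + 6*(-4)) + (-5 - 3)*(4 - 1))) = 48*(-11 + (6/(1 - 24) - 8*3)) = 48*(-11 + (6/(-23) - 24)) = 48*(-11 + (6*(-1/23) - 24)) = 48*(-11 + (-6/23 - 24)) = 48*(-11 - 558/23) = 48*(-811/23) = -38928/23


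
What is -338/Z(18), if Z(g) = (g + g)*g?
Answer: -169/324 ≈ -0.52160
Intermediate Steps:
Z(g) = 2*g² (Z(g) = (2*g)*g = 2*g²)
-338/Z(18) = -338/(2*18²) = -338/(2*324) = -338/648 = -338*1/648 = -169/324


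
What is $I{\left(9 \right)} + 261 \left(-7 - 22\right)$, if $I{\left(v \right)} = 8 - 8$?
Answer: $-7569$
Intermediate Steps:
$I{\left(v \right)} = 0$
$I{\left(9 \right)} + 261 \left(-7 - 22\right) = 0 + 261 \left(-7 - 22\right) = 0 + 261 \left(-29\right) = 0 - 7569 = -7569$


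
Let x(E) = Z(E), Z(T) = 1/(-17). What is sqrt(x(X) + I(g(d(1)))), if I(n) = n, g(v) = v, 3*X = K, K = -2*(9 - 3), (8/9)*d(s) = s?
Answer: sqrt(4930)/68 ≈ 1.0326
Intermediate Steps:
d(s) = 9*s/8
K = -12 (K = -2*6 = -12)
X = -4 (X = (1/3)*(-12) = -4)
Z(T) = -1/17
x(E) = -1/17
sqrt(x(X) + I(g(d(1)))) = sqrt(-1/17 + (9/8)*1) = sqrt(-1/17 + 9/8) = sqrt(145/136) = sqrt(4930)/68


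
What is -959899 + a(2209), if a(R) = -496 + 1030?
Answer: -959365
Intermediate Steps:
a(R) = 534
-959899 + a(2209) = -959899 + 534 = -959365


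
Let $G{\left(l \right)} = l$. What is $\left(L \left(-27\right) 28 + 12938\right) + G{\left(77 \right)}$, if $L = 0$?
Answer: $13015$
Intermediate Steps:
$\left(L \left(-27\right) 28 + 12938\right) + G{\left(77 \right)} = \left(0 \left(-27\right) 28 + 12938\right) + 77 = \left(0 \cdot 28 + 12938\right) + 77 = \left(0 + 12938\right) + 77 = 12938 + 77 = 13015$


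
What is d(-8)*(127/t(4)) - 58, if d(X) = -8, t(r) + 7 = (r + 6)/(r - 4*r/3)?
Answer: 350/29 ≈ 12.069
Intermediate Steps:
t(r) = -7 - 3*(6 + r)/r (t(r) = -7 + (r + 6)/(r - 4*r/3) = -7 + (6 + r)/(r - 4*r/3) = -7 + (6 + r)/((-r/3)) = -7 + (6 + r)*(-3/r) = -7 - 3*(6 + r)/r)
d(-8)*(127/t(4)) - 58 = -1016/(-10 - 18/4) - 58 = -1016/(-10 - 18*1/4) - 58 = -1016/(-10 - 9/2) - 58 = -1016/(-29/2) - 58 = -1016*(-2)/29 - 58 = -8*(-254/29) - 58 = 2032/29 - 58 = 350/29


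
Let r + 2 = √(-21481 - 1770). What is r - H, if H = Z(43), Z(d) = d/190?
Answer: -423/190 + I*√23251 ≈ -2.2263 + 152.48*I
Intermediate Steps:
Z(d) = d/190 (Z(d) = d*(1/190) = d/190)
r = -2 + I*√23251 (r = -2 + √(-21481 - 1770) = -2 + √(-23251) = -2 + I*√23251 ≈ -2.0 + 152.48*I)
H = 43/190 (H = (1/190)*43 = 43/190 ≈ 0.22632)
r - H = (-2 + I*√23251) - 1*43/190 = (-2 + I*√23251) - 43/190 = -423/190 + I*√23251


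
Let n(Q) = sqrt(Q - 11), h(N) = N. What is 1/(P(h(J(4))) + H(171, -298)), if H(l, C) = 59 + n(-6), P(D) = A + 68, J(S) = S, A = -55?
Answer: 72/5201 - I*sqrt(17)/5201 ≈ 0.013843 - 0.00079275*I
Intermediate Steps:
n(Q) = sqrt(-11 + Q)
P(D) = 13 (P(D) = -55 + 68 = 13)
H(l, C) = 59 + I*sqrt(17) (H(l, C) = 59 + sqrt(-11 - 6) = 59 + sqrt(-17) = 59 + I*sqrt(17))
1/(P(h(J(4))) + H(171, -298)) = 1/(13 + (59 + I*sqrt(17))) = 1/(72 + I*sqrt(17))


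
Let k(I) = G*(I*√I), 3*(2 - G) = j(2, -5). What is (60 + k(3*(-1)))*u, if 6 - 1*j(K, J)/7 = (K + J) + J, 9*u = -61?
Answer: -1220/3 - 5612*I*√3/9 ≈ -406.67 - 1080.0*I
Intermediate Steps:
u = -61/9 (u = (⅑)*(-61) = -61/9 ≈ -6.7778)
j(K, J) = 42 - 14*J - 7*K (j(K, J) = 42 - 7*((K + J) + J) = 42 - 7*((J + K) + J) = 42 - 7*(K + 2*J) = 42 + (-14*J - 7*K) = 42 - 14*J - 7*K)
G = -92/3 (G = 2 - (42 - 14*(-5) - 7*2)/3 = 2 - (42 + 70 - 14)/3 = 2 - ⅓*98 = 2 - 98/3 = -92/3 ≈ -30.667)
k(I) = -92*I^(3/2)/3 (k(I) = -92*I*√I/3 = -92*I^(3/2)/3)
(60 + k(3*(-1)))*u = (60 - 92*(-3*I*√3)/3)*(-61/9) = (60 - (-92)*I*√3)*(-61/9) = (60 + 92*I*√3)*(-61/9) = -1220/3 - 5612*I*√3/9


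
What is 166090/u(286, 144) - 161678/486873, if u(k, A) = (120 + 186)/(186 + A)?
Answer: 87206907172/486873 ≈ 1.7912e+5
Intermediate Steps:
u(k, A) = 306/(186 + A)
166090/u(286, 144) - 161678/486873 = 166090/((306/(186 + 144))) - 161678/486873 = 166090/((306/330)) - 161678*1/486873 = 166090/((306*(1/330))) - 161678/486873 = 166090/(51/55) - 161678/486873 = 166090*(55/51) - 161678/486873 = 537350/3 - 161678/486873 = 87206907172/486873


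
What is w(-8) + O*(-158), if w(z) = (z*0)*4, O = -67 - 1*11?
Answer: 12324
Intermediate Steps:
O = -78 (O = -67 - 11 = -78)
w(z) = 0 (w(z) = 0*4 = 0)
w(-8) + O*(-158) = 0 - 78*(-158) = 0 + 12324 = 12324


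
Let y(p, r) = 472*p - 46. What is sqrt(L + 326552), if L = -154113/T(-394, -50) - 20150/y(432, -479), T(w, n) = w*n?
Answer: sqrt(13166483267911084769599)/200800130 ≈ 571.44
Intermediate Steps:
y(p, r) = -46 + 472*p
T(w, n) = n*w
L = -15907061477/2008001300 (L = -154113/((-50*(-394))) - 20150/(-46 + 472*432) = -154113/19700 - 20150/(-46 + 203904) = -154113*1/19700 - 20150/203858 = -154113/19700 - 20150*1/203858 = -154113/19700 - 10075/101929 = -15907061477/2008001300 ≈ -7.9218)
sqrt(L + 326552) = sqrt(-15907061477/2008001300 + 326552) = sqrt(655700933456123/2008001300) = sqrt(13166483267911084769599)/200800130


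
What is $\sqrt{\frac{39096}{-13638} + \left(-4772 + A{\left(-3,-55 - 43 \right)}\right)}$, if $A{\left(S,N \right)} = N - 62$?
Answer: $\frac{6 i \sqrt{708225886}}{2273} \approx 70.249 i$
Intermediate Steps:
$A{\left(S,N \right)} = -62 + N$
$\sqrt{\frac{39096}{-13638} + \left(-4772 + A{\left(-3,-55 - 43 \right)}\right)} = \sqrt{\frac{39096}{-13638} - 4932} = \sqrt{39096 \left(- \frac{1}{13638}\right) - 4932} = \sqrt{- \frac{6516}{2273} - 4932} = \sqrt{- \frac{11216952}{2273}} = \frac{6 i \sqrt{708225886}}{2273}$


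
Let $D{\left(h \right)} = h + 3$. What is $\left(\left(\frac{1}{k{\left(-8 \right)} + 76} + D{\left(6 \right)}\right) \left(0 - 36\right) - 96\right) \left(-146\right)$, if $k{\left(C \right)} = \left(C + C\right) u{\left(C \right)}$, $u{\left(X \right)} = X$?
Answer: $\frac{1042878}{17} \approx 61346.0$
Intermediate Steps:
$D{\left(h \right)} = 3 + h$
$k{\left(C \right)} = 2 C^{2}$ ($k{\left(C \right)} = \left(C + C\right) C = 2 C C = 2 C^{2}$)
$\left(\left(\frac{1}{k{\left(-8 \right)} + 76} + D{\left(6 \right)}\right) \left(0 - 36\right) - 96\right) \left(-146\right) = \left(\left(\frac{1}{2 \left(-8\right)^{2} + 76} + \left(3 + 6\right)\right) \left(0 - 36\right) - 96\right) \left(-146\right) = \left(\left(\frac{1}{2 \cdot 64 + 76} + 9\right) \left(-36\right) - 96\right) \left(-146\right) = \left(\left(\frac{1}{128 + 76} + 9\right) \left(-36\right) - 96\right) \left(-146\right) = \left(\left(\frac{1}{204} + 9\right) \left(-36\right) - 96\right) \left(-146\right) = \left(\frac{1837}{204} \left(-36\right) - 96\right) \left(-146\right) = \left(- \frac{5511}{17} - 96\right) \left(-146\right) = \left(- \frac{7143}{17}\right) \left(-146\right) = \frac{1042878}{17}$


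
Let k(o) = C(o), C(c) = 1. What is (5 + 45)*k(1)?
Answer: 50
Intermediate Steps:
k(o) = 1
(5 + 45)*k(1) = (5 + 45)*1 = 50*1 = 50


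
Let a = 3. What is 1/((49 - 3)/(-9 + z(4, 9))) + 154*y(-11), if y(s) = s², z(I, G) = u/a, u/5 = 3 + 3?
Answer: 857165/46 ≈ 18634.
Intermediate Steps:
u = 30 (u = 5*(3 + 3) = 5*6 = 30)
z(I, G) = 10 (z(I, G) = 30/3 = 30*(⅓) = 10)
1/((49 - 3)/(-9 + z(4, 9))) + 154*y(-11) = 1/((49 - 3)/(-9 + 10)) + 154*(-11)² = 1/(46/1) + 154*121 = 1/(46*1) + 18634 = 1/46 + 18634 = 857165/46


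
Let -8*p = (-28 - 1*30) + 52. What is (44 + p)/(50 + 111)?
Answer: 179/644 ≈ 0.27795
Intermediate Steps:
p = ¾ (p = -((-28 - 1*30) + 52)/8 = -((-28 - 30) + 52)/8 = -(-58 + 52)/8 = -⅛*(-6) = ¾ ≈ 0.75000)
(44 + p)/(50 + 111) = (44 + ¾)/(50 + 111) = (179/4)/161 = (179/4)*(1/161) = 179/644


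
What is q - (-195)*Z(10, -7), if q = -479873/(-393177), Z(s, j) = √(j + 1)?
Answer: 479873/393177 + 195*I*√6 ≈ 1.2205 + 477.65*I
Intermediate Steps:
Z(s, j) = √(1 + j)
q = 479873/393177 (q = -479873*(-1/393177) = 479873/393177 ≈ 1.2205)
q - (-195)*Z(10, -7) = 479873/393177 - (-195)*√(1 - 7) = 479873/393177 - (-195)*√(-6) = 479873/393177 - (-195)*I*√6 = 479873/393177 + 195*I*√6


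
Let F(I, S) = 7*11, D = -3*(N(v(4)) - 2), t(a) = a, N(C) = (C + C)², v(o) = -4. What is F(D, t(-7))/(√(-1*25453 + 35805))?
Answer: 77*√647/2588 ≈ 0.75680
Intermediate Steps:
N(C) = 4*C² (N(C) = (2*C)² = 4*C²)
D = -186 (D = -3*(4*(-4)² - 2) = -3*(4*16 - 2) = -3*(64 - 2) = -3*62 = -186)
F(I, S) = 77
F(D, t(-7))/(√(-1*25453 + 35805)) = 77/(√(-1*25453 + 35805)) = 77/(√(-25453 + 35805)) = 77/(√10352) = 77/((4*√647)) = 77*(√647/2588) = 77*√647/2588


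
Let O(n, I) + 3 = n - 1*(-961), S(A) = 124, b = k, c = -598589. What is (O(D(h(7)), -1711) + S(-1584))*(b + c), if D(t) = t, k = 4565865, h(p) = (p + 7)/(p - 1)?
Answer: 12905548828/3 ≈ 4.3018e+9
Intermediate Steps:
h(p) = (7 + p)/(-1 + p)
b = 4565865
O(n, I) = 958 + n (O(n, I) = -3 + (n - 1*(-961)) = -3 + (n + 961) = -3 + (961 + n) = 958 + n)
(O(D(h(7)), -1711) + S(-1584))*(b + c) = ((958 + (7 + 7)/(-1 + 7)) + 124)*(4565865 - 598589) = ((958 + 14/6) + 124)*3967276 = ((958 + (1/6)*14) + 124)*3967276 = ((958 + 7/3) + 124)*3967276 = (2881/3 + 124)*3967276 = (3253/3)*3967276 = 12905548828/3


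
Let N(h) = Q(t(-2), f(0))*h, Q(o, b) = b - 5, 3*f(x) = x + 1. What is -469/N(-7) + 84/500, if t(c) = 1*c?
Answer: -24831/1750 ≈ -14.189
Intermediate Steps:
f(x) = ⅓ + x/3 (f(x) = (x + 1)/3 = (1 + x)/3 = ⅓ + x/3)
t(c) = c
Q(o, b) = -5 + b
N(h) = -14*h/3 (N(h) = (-5 + (⅓ + (⅓)*0))*h = (-5 + (⅓ + 0))*h = (-5 + ⅓)*h = -14*h/3)
-469/N(-7) + 84/500 = -469/((-14/3*(-7))) + 84/500 = -469/98/3 + 84*(1/500) = -469*3/98 + 21/125 = -201/14 + 21/125 = -24831/1750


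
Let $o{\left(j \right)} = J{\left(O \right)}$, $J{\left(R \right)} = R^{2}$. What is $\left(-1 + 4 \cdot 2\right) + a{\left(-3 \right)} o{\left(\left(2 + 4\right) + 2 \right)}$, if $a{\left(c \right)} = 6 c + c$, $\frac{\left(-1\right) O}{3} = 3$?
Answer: $-1694$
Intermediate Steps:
$O = -9$ ($O = \left(-3\right) 3 = -9$)
$o{\left(j \right)} = 81$ ($o{\left(j \right)} = \left(-9\right)^{2} = 81$)
$a{\left(c \right)} = 7 c$
$\left(-1 + 4 \cdot 2\right) + a{\left(-3 \right)} o{\left(\left(2 + 4\right) + 2 \right)} = \left(-1 + 4 \cdot 2\right) + 7 \left(-3\right) 81 = \left(-1 + 8\right) - 1701 = 7 - 1701 = -1694$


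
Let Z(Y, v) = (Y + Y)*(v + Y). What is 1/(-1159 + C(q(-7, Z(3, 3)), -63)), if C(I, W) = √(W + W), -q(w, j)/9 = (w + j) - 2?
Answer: -1159/1343407 - 3*I*√14/1343407 ≈ -0.00086273 - 8.3556e-6*I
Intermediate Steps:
Z(Y, v) = 2*Y*(Y + v) (Z(Y, v) = (2*Y)*(Y + v) = 2*Y*(Y + v))
q(w, j) = 18 - 9*j - 9*w (q(w, j) = -9*((w + j) - 2) = -9*((j + w) - 2) = -9*(-2 + j + w) = 18 - 9*j - 9*w)
C(I, W) = √2*√W (C(I, W) = √(2*W) = √2*√W)
1/(-1159 + C(q(-7, Z(3, 3)), -63)) = 1/(-1159 + √2*√(-63)) = 1/(-1159 + √2*(3*I*√7)) = 1/(-1159 + 3*I*√14)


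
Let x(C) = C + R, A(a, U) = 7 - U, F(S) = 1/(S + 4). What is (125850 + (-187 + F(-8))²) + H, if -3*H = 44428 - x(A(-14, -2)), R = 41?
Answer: 7013755/48 ≈ 1.4612e+5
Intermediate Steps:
F(S) = 1/(4 + S)
x(C) = 41 + C (x(C) = C + 41 = 41 + C)
H = -44378/3 (H = -(44428 - (41 + (7 - 1*(-2))))/3 = -(44428 - (41 + (7 + 2)))/3 = -(44428 - (41 + 9))/3 = -(44428 - 1*50)/3 = -(44428 - 50)/3 = -⅓*44378 = -44378/3 ≈ -14793.)
(125850 + (-187 + F(-8))²) + H = (125850 + (-187 + 1/(4 - 8))²) - 44378/3 = (125850 + (-187 + 1/(-4))²) - 44378/3 = (125850 + (-187 - ¼)²) - 44378/3 = (125850 + (-749/4)²) - 44378/3 = (125850 + 561001/16) - 44378/3 = 2574601/16 - 44378/3 = 7013755/48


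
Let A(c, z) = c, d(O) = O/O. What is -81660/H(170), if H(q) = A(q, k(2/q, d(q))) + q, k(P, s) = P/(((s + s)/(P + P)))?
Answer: -4083/17 ≈ -240.18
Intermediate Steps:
d(O) = 1
k(P, s) = P²/s (k(P, s) = P/(((2*s)/((2*P)))) = P/(((2*s)*(1/(2*P)))) = P/((s/P)) = P*(P/s) = P²/s)
H(q) = 2*q (H(q) = q + q = 2*q)
-81660/H(170) = -81660/(2*170) = -81660/340 = -81660*1/340 = -4083/17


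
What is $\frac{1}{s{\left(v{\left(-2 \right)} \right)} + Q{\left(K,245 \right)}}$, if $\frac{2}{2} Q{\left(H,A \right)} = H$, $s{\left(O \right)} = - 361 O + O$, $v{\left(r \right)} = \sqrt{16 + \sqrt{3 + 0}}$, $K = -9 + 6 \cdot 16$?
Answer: $\frac{1}{87 - 360 \sqrt{16 + \sqrt{3}}} \approx -0.00069982$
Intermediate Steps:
$K = 87$ ($K = -9 + 96 = 87$)
$v{\left(r \right)} = \sqrt{16 + \sqrt{3}}$
$s{\left(O \right)} = - 360 O$
$Q{\left(H,A \right)} = H$
$\frac{1}{s{\left(v{\left(-2 \right)} \right)} + Q{\left(K,245 \right)}} = \frac{1}{- 360 \sqrt{16 + \sqrt{3}} + 87} = \frac{1}{87 - 360 \sqrt{16 + \sqrt{3}}}$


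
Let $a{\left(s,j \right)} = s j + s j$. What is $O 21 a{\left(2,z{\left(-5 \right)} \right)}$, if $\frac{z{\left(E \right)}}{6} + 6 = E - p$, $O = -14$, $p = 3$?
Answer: $98784$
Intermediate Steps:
$z{\left(E \right)} = -54 + 6 E$ ($z{\left(E \right)} = -36 + 6 \left(E - 3\right) = -36 + 6 \left(-3 + E\right) = -36 + \left(-18 + 6 E\right) = -54 + 6 E$)
$a{\left(s,j \right)} = 2 j s$ ($a{\left(s,j \right)} = j s + j s = 2 j s$)
$O 21 a{\left(2,z{\left(-5 \right)} \right)} = \left(-14\right) 21 \cdot 2 \left(-54 + 6 \left(-5\right)\right) 2 = - 294 \cdot 2 \left(-54 - 30\right) 2 = - 294 \cdot 2 \left(-84\right) 2 = \left(-294\right) \left(-336\right) = 98784$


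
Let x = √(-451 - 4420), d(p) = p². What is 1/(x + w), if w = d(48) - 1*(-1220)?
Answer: 3524/12423447 - I*√4871/12423447 ≈ 0.00028366 - 5.6178e-6*I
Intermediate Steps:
x = I*√4871 (x = √(-4871) = I*√4871 ≈ 69.793*I)
w = 3524 (w = 48² - 1*(-1220) = 2304 + 1220 = 3524)
1/(x + w) = 1/(I*√4871 + 3524) = 1/(3524 + I*√4871)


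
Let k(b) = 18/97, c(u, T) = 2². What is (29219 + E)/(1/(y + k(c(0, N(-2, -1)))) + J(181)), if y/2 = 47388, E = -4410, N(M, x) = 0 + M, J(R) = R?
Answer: 228076331610/1663985587 ≈ 137.07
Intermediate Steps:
N(M, x) = M
c(u, T) = 4
k(b) = 18/97 (k(b) = 18*(1/97) = 18/97)
y = 94776 (y = 2*47388 = 94776)
(29219 + E)/(1/(y + k(c(0, N(-2, -1)))) + J(181)) = (29219 - 4410)/(1/(94776 + 18/97) + 181) = 24809/(1/(9193290/97) + 181) = 24809/(97/9193290 + 181) = 24809/(1663985587/9193290) = 24809*(9193290/1663985587) = 228076331610/1663985587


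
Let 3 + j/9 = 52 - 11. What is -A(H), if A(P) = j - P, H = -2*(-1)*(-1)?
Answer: -344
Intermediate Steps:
H = -2 (H = 2*(-1) = -2)
j = 342 (j = -27 + 9*(52 - 11) = -27 + 9*41 = -27 + 369 = 342)
A(P) = 342 - P
-A(H) = -(342 - 1*(-2)) = -(342 + 2) = -1*344 = -344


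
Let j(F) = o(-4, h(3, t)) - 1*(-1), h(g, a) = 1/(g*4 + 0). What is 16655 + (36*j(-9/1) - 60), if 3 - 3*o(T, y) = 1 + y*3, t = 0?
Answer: 16652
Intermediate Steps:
h(g, a) = 1/(4*g) (h(g, a) = 1/(4*g + 0) = 1/(4*g))
o(T, y) = 2/3 - y (o(T, y) = 1 - (1 + y*3)/3 = 1 - (1 + 3*y)/3 = 1 + (-1/3 - y) = 2/3 - y)
j(F) = 19/12 (j(F) = (2/3 - 1/(4*3)) - 1*(-1) = (2/3 - 1/(4*3)) + 1 = (2/3 - 1*1/12) + 1 = (2/3 - 1/12) + 1 = 7/12 + 1 = 19/12)
16655 + (36*j(-9/1) - 60) = 16655 + (36*(19/12) - 60) = 16655 + (57 - 60) = 16655 - 3 = 16652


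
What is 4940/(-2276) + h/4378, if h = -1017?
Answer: -5985503/2491082 ≈ -2.4028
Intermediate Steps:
4940/(-2276) + h/4378 = 4940/(-2276) - 1017/4378 = 4940*(-1/2276) - 1017*1/4378 = -1235/569 - 1017/4378 = -5985503/2491082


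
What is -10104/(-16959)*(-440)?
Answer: -1481920/5653 ≈ -262.15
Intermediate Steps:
-10104/(-16959)*(-440) = -10104*(-1/16959)*(-440) = (3368/5653)*(-440) = -1481920/5653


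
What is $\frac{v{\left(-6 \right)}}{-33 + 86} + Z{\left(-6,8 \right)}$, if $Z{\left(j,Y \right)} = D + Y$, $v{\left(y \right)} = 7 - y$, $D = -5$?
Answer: $\frac{172}{53} \approx 3.2453$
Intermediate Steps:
$Z{\left(j,Y \right)} = -5 + Y$
$\frac{v{\left(-6 \right)}}{-33 + 86} + Z{\left(-6,8 \right)} = \frac{7 - -6}{-33 + 86} + \left(-5 + 8\right) = \frac{7 + 6}{53} + 3 = \frac{1}{53} \cdot 13 + 3 = \frac{13}{53} + 3 = \frac{172}{53}$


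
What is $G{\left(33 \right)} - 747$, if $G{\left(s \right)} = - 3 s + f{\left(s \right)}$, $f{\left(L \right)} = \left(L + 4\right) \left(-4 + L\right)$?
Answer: $227$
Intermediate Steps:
$f{\left(L \right)} = \left(-4 + L\right) \left(4 + L\right)$ ($f{\left(L \right)} = \left(4 + L\right) \left(-4 + L\right) = \left(-4 + L\right) \left(4 + L\right)$)
$G{\left(s \right)} = -16 + s^{2} - 3 s$ ($G{\left(s \right)} = - 3 s + \left(-16 + s^{2}\right) = -16 + s^{2} - 3 s$)
$G{\left(33 \right)} - 747 = \left(-16 + 33^{2} - 99\right) - 747 = \left(-16 + 1089 - 99\right) - 747 = 974 - 747 = 227$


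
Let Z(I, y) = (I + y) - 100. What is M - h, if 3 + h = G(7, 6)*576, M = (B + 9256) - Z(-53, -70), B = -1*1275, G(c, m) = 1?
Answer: 7631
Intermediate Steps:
B = -1275
Z(I, y) = -100 + I + y
M = 8204 (M = (-1275 + 9256) - (-100 - 53 - 70) = 7981 - 1*(-223) = 7981 + 223 = 8204)
h = 573 (h = -3 + 1*576 = -3 + 576 = 573)
M - h = 8204 - 1*573 = 8204 - 573 = 7631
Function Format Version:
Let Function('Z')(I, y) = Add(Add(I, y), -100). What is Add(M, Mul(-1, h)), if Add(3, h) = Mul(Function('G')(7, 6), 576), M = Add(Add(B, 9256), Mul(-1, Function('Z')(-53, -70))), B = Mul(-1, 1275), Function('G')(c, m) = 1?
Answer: 7631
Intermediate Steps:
B = -1275
Function('Z')(I, y) = Add(-100, I, y)
M = 8204 (M = Add(Add(-1275, 9256), Mul(-1, Add(-100, -53, -70))) = Add(7981, Mul(-1, -223)) = Add(7981, 223) = 8204)
h = 573 (h = Add(-3, Mul(1, 576)) = Add(-3, 576) = 573)
Add(M, Mul(-1, h)) = Add(8204, Mul(-1, 573)) = Add(8204, -573) = 7631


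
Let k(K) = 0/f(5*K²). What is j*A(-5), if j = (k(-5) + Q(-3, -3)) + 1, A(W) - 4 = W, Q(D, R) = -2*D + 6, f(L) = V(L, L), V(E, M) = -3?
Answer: -13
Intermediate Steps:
f(L) = -3
k(K) = 0 (k(K) = 0/(-3) = 0*(-⅓) = 0)
Q(D, R) = 6 - 2*D
A(W) = 4 + W
j = 13 (j = (0 + (6 - 2*(-3))) + 1 = (0 + (6 + 6)) + 1 = (0 + 12) + 1 = 12 + 1 = 13)
j*A(-5) = 13*(4 - 5) = 13*(-1) = -13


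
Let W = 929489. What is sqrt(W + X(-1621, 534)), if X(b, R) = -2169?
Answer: 2*sqrt(231830) ≈ 962.97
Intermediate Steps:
sqrt(W + X(-1621, 534)) = sqrt(929489 - 2169) = sqrt(927320) = 2*sqrt(231830)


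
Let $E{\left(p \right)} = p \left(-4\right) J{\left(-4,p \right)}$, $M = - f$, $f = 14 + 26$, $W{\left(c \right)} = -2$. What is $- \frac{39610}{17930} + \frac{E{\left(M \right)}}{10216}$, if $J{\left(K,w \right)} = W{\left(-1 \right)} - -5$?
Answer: $- \frac{4950617}{2289661} \approx -2.1622$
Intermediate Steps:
$f = 40$
$J{\left(K,w \right)} = 3$ ($J{\left(K,w \right)} = -2 - -5 = -2 + 5 = 3$)
$M = -40$ ($M = \left(-1\right) 40 = -40$)
$E{\left(p \right)} = - 12 p$ ($E{\left(p \right)} = p \left(-4\right) 3 = - 4 p 3 = - 12 p$)
$- \frac{39610}{17930} + \frac{E{\left(M \right)}}{10216} = - \frac{39610}{17930} + \frac{\left(-12\right) \left(-40\right)}{10216} = \left(-39610\right) \frac{1}{17930} + 480 \cdot \frac{1}{10216} = - \frac{3961}{1793} + \frac{60}{1277} = - \frac{4950617}{2289661}$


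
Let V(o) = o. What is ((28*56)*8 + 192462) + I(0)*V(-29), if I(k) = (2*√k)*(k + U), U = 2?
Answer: 205006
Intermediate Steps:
I(k) = 2*√k*(2 + k) (I(k) = (2*√k)*(k + 2) = (2*√k)*(2 + k) = 2*√k*(2 + k))
((28*56)*8 + 192462) + I(0)*V(-29) = ((28*56)*8 + 192462) + (2*√0*(2 + 0))*(-29) = (1568*8 + 192462) + (2*0*2)*(-29) = (12544 + 192462) + 0*(-29) = 205006 + 0 = 205006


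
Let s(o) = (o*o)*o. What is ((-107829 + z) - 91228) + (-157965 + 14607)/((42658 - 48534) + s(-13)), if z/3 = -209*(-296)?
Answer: -36186529/2691 ≈ -13447.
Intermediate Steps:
s(o) = o**3 (s(o) = o**2*o = o**3)
z = 185592 (z = 3*(-209*(-296)) = 3*61864 = 185592)
((-107829 + z) - 91228) + (-157965 + 14607)/((42658 - 48534) + s(-13)) = ((-107829 + 185592) - 91228) + (-157965 + 14607)/((42658 - 48534) + (-13)**3) = (77763 - 91228) - 143358/(-5876 - 2197) = -13465 - 143358/(-8073) = -13465 - 143358*(-1/8073) = -13465 + 47786/2691 = -36186529/2691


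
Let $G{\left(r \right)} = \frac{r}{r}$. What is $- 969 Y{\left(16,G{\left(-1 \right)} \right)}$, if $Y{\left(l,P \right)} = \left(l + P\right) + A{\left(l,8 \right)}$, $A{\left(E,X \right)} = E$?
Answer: $-31977$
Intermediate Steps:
$G{\left(r \right)} = 1$
$Y{\left(l,P \right)} = P + 2 l$ ($Y{\left(l,P \right)} = \left(l + P\right) + l = \left(P + l\right) + l = P + 2 l$)
$- 969 Y{\left(16,G{\left(-1 \right)} \right)} = - 969 \left(1 + 2 \cdot 16\right) = - 969 \left(1 + 32\right) = \left(-969\right) 33 = -31977$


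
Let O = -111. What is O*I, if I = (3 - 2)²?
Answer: -111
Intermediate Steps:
I = 1 (I = 1² = 1)
O*I = -111*1 = -111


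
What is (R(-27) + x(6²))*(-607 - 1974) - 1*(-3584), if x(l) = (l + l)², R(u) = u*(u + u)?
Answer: -17139418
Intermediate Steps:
R(u) = 2*u² (R(u) = u*(2*u) = 2*u²)
x(l) = 4*l² (x(l) = (2*l)² = 4*l²)
(R(-27) + x(6²))*(-607 - 1974) - 1*(-3584) = (2*(-27)² + 4*(6²)²)*(-607 - 1974) - 1*(-3584) = (2*729 + 4*36²)*(-2581) + 3584 = (1458 + 4*1296)*(-2581) + 3584 = (1458 + 5184)*(-2581) + 3584 = 6642*(-2581) + 3584 = -17143002 + 3584 = -17139418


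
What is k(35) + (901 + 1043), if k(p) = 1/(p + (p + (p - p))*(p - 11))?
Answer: 1701001/875 ≈ 1944.0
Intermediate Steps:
k(p) = 1/(p + p*(-11 + p)) (k(p) = 1/(p + (p + 0)*(-11 + p)) = 1/(p + p*(-11 + p)))
k(35) + (901 + 1043) = 1/(35*(-10 + 35)) + (901 + 1043) = (1/35)/25 + 1944 = (1/35)*(1/25) + 1944 = 1/875 + 1944 = 1701001/875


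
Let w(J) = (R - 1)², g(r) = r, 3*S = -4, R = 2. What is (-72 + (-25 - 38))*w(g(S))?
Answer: -135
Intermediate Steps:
S = -4/3 (S = (⅓)*(-4) = -4/3 ≈ -1.3333)
w(J) = 1 (w(J) = (2 - 1)² = 1² = 1)
(-72 + (-25 - 38))*w(g(S)) = (-72 + (-25 - 38))*1 = (-72 - 63)*1 = -135*1 = -135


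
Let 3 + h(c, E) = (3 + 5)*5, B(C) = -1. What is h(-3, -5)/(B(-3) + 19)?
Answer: 37/18 ≈ 2.0556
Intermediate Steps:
h(c, E) = 37 (h(c, E) = -3 + (3 + 5)*5 = -3 + 8*5 = -3 + 40 = 37)
h(-3, -5)/(B(-3) + 19) = 37/(-1 + 19) = 37/18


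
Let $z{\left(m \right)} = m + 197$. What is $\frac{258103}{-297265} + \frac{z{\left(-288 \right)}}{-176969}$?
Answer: $- \frac{3511475284}{4046668445} \approx -0.86774$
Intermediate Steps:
$z{\left(m \right)} = 197 + m$
$\frac{258103}{-297265} + \frac{z{\left(-288 \right)}}{-176969} = \frac{258103}{-297265} + \frac{197 - 288}{-176969} = 258103 \left(- \frac{1}{297265}\right) - - \frac{7}{13613} = - \frac{258103}{297265} + \frac{7}{13613} = - \frac{3511475284}{4046668445}$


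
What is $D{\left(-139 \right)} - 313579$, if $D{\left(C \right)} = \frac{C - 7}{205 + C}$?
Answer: $- \frac{10348180}{33} \approx -3.1358 \cdot 10^{5}$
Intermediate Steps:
$D{\left(C \right)} = \frac{-7 + C}{205 + C}$
$D{\left(-139 \right)} - 313579 = \frac{-7 - 139}{205 - 139} - 313579 = \frac{1}{66} \left(-146\right) - 313579 = - \frac{73}{33} - 313579 = - \frac{10348180}{33}$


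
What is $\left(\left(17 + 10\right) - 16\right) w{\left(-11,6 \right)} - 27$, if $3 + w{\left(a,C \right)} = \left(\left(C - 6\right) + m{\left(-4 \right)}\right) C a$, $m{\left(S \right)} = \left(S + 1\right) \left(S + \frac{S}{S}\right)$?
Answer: $-6594$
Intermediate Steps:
$m{\left(S \right)} = \left(1 + S\right)^{2}$ ($m{\left(S \right)} = \left(1 + S\right) \left(S + 1\right) = \left(1 + S\right) \left(1 + S\right) = \left(1 + S\right)^{2}$)
$w{\left(a,C \right)} = -3 + C a \left(3 + C\right)$ ($w{\left(a,C \right)} = -3 + \left(\left(C - 6\right) + \left(1 + \left(-4\right)^{2} + 2 \left(-4\right)\right)\right) C a = -3 + \left(\left(C - 6\right) + \left(1 + 16 - 8\right)\right) C a = -3 + \left(\left(-6 + C\right) + 9\right) C a = -3 + \left(3 + C\right) C a = -3 + C \left(3 + C\right) a = -3 + C a \left(3 + C\right)$)
$\left(\left(17 + 10\right) - 16\right) w{\left(-11,6 \right)} - 27 = \left(\left(17 + 10\right) - 16\right) \left(-3 - 11 \cdot 6^{2} + 3 \cdot 6 \left(-11\right)\right) - 27 = \left(27 - 16\right) \left(-3 - 396 - 198\right) - 27 = 11 \left(-3 - 396 - 198\right) - 27 = 11 \left(-597\right) - 27 = -6567 - 27 = -6594$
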